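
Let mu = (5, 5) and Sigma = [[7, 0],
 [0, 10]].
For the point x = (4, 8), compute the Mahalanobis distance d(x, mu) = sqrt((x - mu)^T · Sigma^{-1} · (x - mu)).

Step 1 — centre the observation: (x - mu) = (-1, 3).

Step 2 — invert Sigma. det(Sigma) = 7·10 - (0)² = 70.
  Sigma^{-1} = (1/det) · [[d, -b], [-b, a]] = [[0.1429, 0],
 [0, 0.1]].

Step 3 — form the quadratic (x - mu)^T · Sigma^{-1} · (x - mu):
  Sigma^{-1} · (x - mu) = (-0.1429, 0.3).
  (x - mu)^T · [Sigma^{-1} · (x - mu)] = (-1)·(-0.1429) + (3)·(0.3) = 1.0429.

Step 4 — take square root: d = √(1.0429) ≈ 1.0212.

d(x, mu) = √(1.0429) ≈ 1.0212


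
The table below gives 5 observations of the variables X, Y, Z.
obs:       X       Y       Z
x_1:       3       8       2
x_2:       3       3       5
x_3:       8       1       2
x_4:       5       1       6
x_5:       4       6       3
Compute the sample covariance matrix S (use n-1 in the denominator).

Step 1 — column means:
  mean(X) = (3 + 3 + 8 + 5 + 4) / 5 = 23/5 = 4.6
  mean(Y) = (8 + 3 + 1 + 1 + 6) / 5 = 19/5 = 3.8
  mean(Z) = (2 + 5 + 2 + 6 + 3) / 5 = 18/5 = 3.6

Step 2 — sample covariance S[i,j] = (1/(n-1)) · Σ_k (x_{k,i} - mean_i) · (x_{k,j} - mean_j), with n-1 = 4.
  S[X,X] = ((-1.6)·(-1.6) + (-1.6)·(-1.6) + (3.4)·(3.4) + (0.4)·(0.4) + (-0.6)·(-0.6)) / 4 = 17.2/4 = 4.3
  S[X,Y] = ((-1.6)·(4.2) + (-1.6)·(-0.8) + (3.4)·(-2.8) + (0.4)·(-2.8) + (-0.6)·(2.2)) / 4 = -17.4/4 = -4.35
  S[X,Z] = ((-1.6)·(-1.6) + (-1.6)·(1.4) + (3.4)·(-1.6) + (0.4)·(2.4) + (-0.6)·(-0.6)) / 4 = -3.8/4 = -0.95
  S[Y,Y] = ((4.2)·(4.2) + (-0.8)·(-0.8) + (-2.8)·(-2.8) + (-2.8)·(-2.8) + (2.2)·(2.2)) / 4 = 38.8/4 = 9.7
  S[Y,Z] = ((4.2)·(-1.6) + (-0.8)·(1.4) + (-2.8)·(-1.6) + (-2.8)·(2.4) + (2.2)·(-0.6)) / 4 = -11.4/4 = -2.85
  S[Z,Z] = ((-1.6)·(-1.6) + (1.4)·(1.4) + (-1.6)·(-1.6) + (2.4)·(2.4) + (-0.6)·(-0.6)) / 4 = 13.2/4 = 3.3

S is symmetric (S[j,i] = S[i,j]). Assembling:

S = [[4.3, -4.35, -0.95],
 [-4.35, 9.7, -2.85],
 [-0.95, -2.85, 3.3]]


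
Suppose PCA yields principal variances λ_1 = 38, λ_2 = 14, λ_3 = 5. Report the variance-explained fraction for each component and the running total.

Step 1 — total variance = trace(Sigma) = Σ λ_i = 38 + 14 + 5 = 57.

Step 2 — fraction explained by component i = λ_i / Σ λ:
  PC1: 38/57 = 0.6667
  PC2: 14/57 = 0.2456
  PC3: 5/57 = 0.0877

Step 3 — cumulative fraction after k components = (λ_1 + ... + λ_k) / Σ λ:
  k = 1: 38/57 = 0.6667
  k = 2: (38 + 14)/57 = 52/57 = 0.9123
  k = 3: (38 + 14 + 5)/57 = 57/57 = 1

Summary (fraction, with percent):

explained: PC1 0.6667 (66.67%), PC2 0.2456 (24.56%), PC3 0.0877 (8.77%);  cumulative: 0.6667, 0.9123, 1


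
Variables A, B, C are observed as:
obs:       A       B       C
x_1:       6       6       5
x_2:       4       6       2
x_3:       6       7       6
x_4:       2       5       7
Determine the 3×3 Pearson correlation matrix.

Step 1 — column means:
  mean(A) = (6 + 4 + 6 + 2) / 4 = 18/4 = 4.5
  mean(B) = (6 + 6 + 7 + 5) / 4 = 24/4 = 6
  mean(C) = (5 + 2 + 6 + 7) / 4 = 20/4 = 5

Step 2 — sample variances and covariances s[i,j] = (1/(n-1)) · Σ_k (x_{k,i} - mean_i) · (x_{k,j} - mean_j), with n-1 = 3:
  s[A,A] = ((1.5)·(1.5) + (-0.5)·(-0.5) + (1.5)·(1.5) + (-2.5)·(-2.5)) / 3 = 11/3 = 3.6667
  s[A,B] = ((1.5)·(0) + (-0.5)·(0) + (1.5)·(1) + (-2.5)·(-1)) / 3 = 4/3 = 1.3333
  s[A,C] = ((1.5)·(0) + (-0.5)·(-3) + (1.5)·(1) + (-2.5)·(2)) / 3 = -2/3 = -0.6667
  s[B,B] = ((0)·(0) + (0)·(0) + (1)·(1) + (-1)·(-1)) / 3 = 2/3 = 0.6667
  s[B,C] = ((0)·(0) + (0)·(-3) + (1)·(1) + (-1)·(2)) / 3 = -1/3 = -0.3333
  s[C,C] = ((0)·(0) + (-3)·(-3) + (1)·(1) + (2)·(2)) / 3 = 14/3 = 4.6667
  Sample standard deviations s_i = √(s[i,i]):
  s(A) = √(3.6667) = 1.9149
  s(B) = √(0.6667) = 0.8165
  s(C) = √(4.6667) = 2.1602

Step 3 — r_{ij} = s_{ij} / (s_i · s_j):
  r[A,A] = 1 (diagonal).
  r[A,B] = 1.3333 / (1.9149 · 0.8165) = 1.3333 / 1.5635 = 0.8528
  r[A,C] = -0.6667 / (1.9149 · 2.1602) = -0.6667 / 4.1366 = -0.1612
  r[B,B] = 1 (diagonal).
  r[B,C] = -0.3333 / (0.8165 · 2.1602) = -0.3333 / 1.7638 = -0.189
  r[C,C] = 1 (diagonal).

R is symmetric with unit diagonal. Assembling:

R = [[1, 0.8528, -0.1612],
 [0.8528, 1, -0.189],
 [-0.1612, -0.189, 1]]


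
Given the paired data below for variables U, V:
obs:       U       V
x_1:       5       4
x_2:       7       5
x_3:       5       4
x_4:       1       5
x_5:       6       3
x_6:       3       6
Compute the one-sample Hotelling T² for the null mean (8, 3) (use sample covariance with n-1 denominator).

Step 1 — sample mean vector:
  mean(U) = (5 + 7 + 5 + 1 + 6 + 3) / 6 = 27/6 = 4.5
  mean(V) = (4 + 5 + 4 + 5 + 3 + 6) / 6 = 27/6 = 4.5
  x̄ = (4.5, 4.5),  deviation x̄ - mu_0 = (4.5, 4.5) - (8, 3) = (-3.5, 1.5).

Step 2 — sample covariance matrix, S[i,j] = (1/(n-1)) · Σ_k (x_{k,i} - mean_i) · (x_{k,j} - mean_j), divisor n-1 = 5:
  S[U,U] = ((0.5)·(0.5) + (2.5)·(2.5) + (0.5)·(0.5) + (-3.5)·(-3.5) + (1.5)·(1.5) + (-1.5)·(-1.5)) / 5 = 23.5/5 = 4.7
  S[U,V] = ((0.5)·(-0.5) + (2.5)·(0.5) + (0.5)·(-0.5) + (-3.5)·(0.5) + (1.5)·(-1.5) + (-1.5)·(1.5)) / 5 = -5.5/5 = -1.1
  S[V,V] = ((-0.5)·(-0.5) + (0.5)·(0.5) + (-0.5)·(-0.5) + (0.5)·(0.5) + (-1.5)·(-1.5) + (1.5)·(1.5)) / 5 = 5.5/5 = 1.1
  S = [[4.7, -1.1],
 [-1.1, 1.1]].

Step 3 — invert S. det(S) = 4.7·1.1 - (-1.1)² = 3.96.
  S^{-1} = (1/det) · [[d, -b], [-b, a]] = [[0.2778, 0.2778],
 [0.2778, 1.1869]].

Step 4 — quadratic form (x̄ - mu_0)^T · S^{-1} · (x̄ - mu_0):
  S^{-1} · (x̄ - mu_0) = (-0.5556, 0.8081),
  (x̄ - mu_0)^T · [...] = (-3.5)·(-0.5556) + (1.5)·(0.8081) = 3.1566.

Step 5 — scale by n: T² = 6 · 3.1566 = 18.9394.

T² ≈ 18.9394


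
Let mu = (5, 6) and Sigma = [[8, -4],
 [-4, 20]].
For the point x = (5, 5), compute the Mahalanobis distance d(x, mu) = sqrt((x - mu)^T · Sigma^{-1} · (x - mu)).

Step 1 — centre the observation: (x - mu) = (0, -1).

Step 2 — invert Sigma. det(Sigma) = 8·20 - (-4)² = 144.
  Sigma^{-1} = (1/det) · [[d, -b], [-b, a]] = [[0.1389, 0.0278],
 [0.0278, 0.0556]].

Step 3 — form the quadratic (x - mu)^T · Sigma^{-1} · (x - mu):
  Sigma^{-1} · (x - mu) = (-0.0278, -0.0556).
  (x - mu)^T · [Sigma^{-1} · (x - mu)] = (0)·(-0.0278) + (-1)·(-0.0556) = 0.0556.

Step 4 — take square root: d = √(0.0556) ≈ 0.2357.

d(x, mu) = √(0.0556) ≈ 0.2357


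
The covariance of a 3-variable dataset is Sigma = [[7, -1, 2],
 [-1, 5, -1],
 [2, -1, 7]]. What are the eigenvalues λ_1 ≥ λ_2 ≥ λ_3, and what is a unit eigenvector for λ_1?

Step 1 — characteristic polynomial p(λ) = det(λI - Sigma) = λ³ - tr·λ² + c_1·λ - det, where tr = trace, c_1 = sum of the principal 2×2 minors, det = det(Sigma):
  tr = 7 + 5 + 7 = 19,
  c_1 = (7·5 - (-1)²) + (7·7 - (2)²) + (5·7 - (-1)²) = 34 + 45 + 34 = 113,
  det = 7·(5·7 - (-1)²) - (-1)·((-1)·7 - (-1)·(2)) + (2)·((-1)·(-1) - 5·(2)) = 7·(34) - (-1)·(-5) + (2)·(-9) = 215.
  So p(λ) = λ³ - 19λ² + 113λ - 215.
Step 2 — look for an integer root (rational root theorem: any rational root is an integer divisor of 215). Testing λ = 5:
  p(5) = 125 - 475 + 565 - 215 = 0  ✓
  Dividing out (λ - 5): p(λ) = (λ - 5)(λ² - 14λ + 43).
Step 3 — remaining eigenvalues from the quadratic λ² - 14λ + 43 = 0:
  Δ = 14² - 4·43 = 196 - 172 = 24,  λ = (14 ± √24)/2 = (14 ± 4.899)/2 ≈ 9.4495 or 4.5505.
  Sorted: λ_1 = 9.4495,  λ_2 = 5,  λ_3 = 4.5505  (check: sum = 19 = tr ✓).

Step 4 — unit eigenvector for λ_1 ≈ 9.4495: v spans the null space of (Sigma - λ_1 I), whose rows are
  r_1 = (-2.4495, -1, 2),  r_2 = (-1, -4.4495, -1),  r_3 = (2, -1, -2.4495).
  v is orthogonal to every row, so take v ∝ r_1 × r_2 = ((-1)·(-1) - (2)·(-4.4495), (2)·(-1) - (-2.4495)·(-1), (-2.4495)·(-4.4495) - (-1)·(-1)) ≈ (9.899, -4.4495, 9.899).
  Let u = (9.899, -4.4495, 9.899).
  ||u|| = √((9.899)² + (-4.4495)² + (9.899)²) = √(215.7775) ≈ 14.6894,  v_1 = u/||u|| ≈ (0.6739, -0.3029, 0.6739) (||v_1|| = 1).

λ_1 = 9.4495,  λ_2 = 5,  λ_3 = 4.5505;  v_1 ≈ (0.6739, -0.3029, 0.6739)


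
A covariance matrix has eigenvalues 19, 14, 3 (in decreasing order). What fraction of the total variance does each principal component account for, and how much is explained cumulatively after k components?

Step 1 — total variance = trace(Sigma) = Σ λ_i = 19 + 14 + 3 = 36.

Step 2 — fraction explained by component i = λ_i / Σ λ:
  PC1: 19/36 = 0.5278
  PC2: 14/36 = 0.3889
  PC3: 3/36 = 0.0833

Step 3 — cumulative fraction after k components = (λ_1 + ... + λ_k) / Σ λ:
  k = 1: 19/36 = 0.5278
  k = 2: (19 + 14)/36 = 33/36 = 0.9167
  k = 3: (19 + 14 + 3)/36 = 36/36 = 1

Summary (fraction, with percent):

explained: PC1 0.5278 (52.78%), PC2 0.3889 (38.89%), PC3 0.0833 (8.33%);  cumulative: 0.5278, 0.9167, 1


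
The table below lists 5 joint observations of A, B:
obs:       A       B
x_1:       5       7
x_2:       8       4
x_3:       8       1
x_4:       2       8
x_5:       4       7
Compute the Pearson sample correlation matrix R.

Step 1 — column means:
  mean(A) = (5 + 8 + 8 + 2 + 4) / 5 = 27/5 = 5.4
  mean(B) = (7 + 4 + 1 + 8 + 7) / 5 = 27/5 = 5.4

Step 2 — sample variances and covariances s[i,j] = (1/(n-1)) · Σ_k (x_{k,i} - mean_i) · (x_{k,j} - mean_j), with n-1 = 4:
  s[A,A] = ((-0.4)·(-0.4) + (2.6)·(2.6) + (2.6)·(2.6) + (-3.4)·(-3.4) + (-1.4)·(-1.4)) / 4 = 27.2/4 = 6.8
  s[A,B] = ((-0.4)·(1.6) + (2.6)·(-1.4) + (2.6)·(-4.4) + (-3.4)·(2.6) + (-1.4)·(1.6)) / 4 = -26.8/4 = -6.7
  s[B,B] = ((1.6)·(1.6) + (-1.4)·(-1.4) + (-4.4)·(-4.4) + (2.6)·(2.6) + (1.6)·(1.6)) / 4 = 33.2/4 = 8.3
  Sample standard deviations s_i = √(s[i,i]):
  s(A) = √(6.8) = 2.6077
  s(B) = √(8.3) = 2.881

Step 3 — r_{ij} = s_{ij} / (s_i · s_j):
  r[A,A] = 1 (diagonal).
  r[A,B] = -6.7 / (2.6077 · 2.881) = -6.7 / 7.5127 = -0.8918
  r[B,B] = 1 (diagonal).

R is symmetric with unit diagonal. Assembling:

R = [[1, -0.8918],
 [-0.8918, 1]]


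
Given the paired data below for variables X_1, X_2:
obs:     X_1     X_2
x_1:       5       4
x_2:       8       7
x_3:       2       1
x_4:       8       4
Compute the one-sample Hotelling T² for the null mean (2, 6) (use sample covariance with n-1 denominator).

Step 1 — sample mean vector:
  mean(X_1) = (5 + 8 + 2 + 8) / 4 = 23/4 = 5.75
  mean(X_2) = (4 + 7 + 1 + 4) / 4 = 16/4 = 4
  x̄ = (5.75, 4),  deviation x̄ - mu_0 = (5.75, 4) - (2, 6) = (3.75, -2).

Step 2 — sample covariance matrix, S[i,j] = (1/(n-1)) · Σ_k (x_{k,i} - mean_i) · (x_{k,j} - mean_j), divisor n-1 = 3:
  S[X_1,X_1] = ((-0.75)·(-0.75) + (2.25)·(2.25) + (-3.75)·(-3.75) + (2.25)·(2.25)) / 3 = 24.75/3 = 8.25
  S[X_1,X_2] = ((-0.75)·(0) + (2.25)·(3) + (-3.75)·(-3) + (2.25)·(0)) / 3 = 18/3 = 6
  S[X_2,X_2] = ((0)·(0) + (3)·(3) + (-3)·(-3) + (0)·(0)) / 3 = 18/3 = 6
  S = [[8.25, 6],
 [6, 6]].

Step 3 — invert S. det(S) = 8.25·6 - (6)² = 13.5.
  S^{-1} = (1/det) · [[d, -b], [-b, a]] = [[0.4444, -0.4444],
 [-0.4444, 0.6111]].

Step 4 — quadratic form (x̄ - mu_0)^T · S^{-1} · (x̄ - mu_0):
  S^{-1} · (x̄ - mu_0) = (2.5556, -2.8889),
  (x̄ - mu_0)^T · [...] = (3.75)·(2.5556) + (-2)·(-2.8889) = 15.3611.

Step 5 — scale by n: T² = 4 · 15.3611 = 61.4444.

T² ≈ 61.4444


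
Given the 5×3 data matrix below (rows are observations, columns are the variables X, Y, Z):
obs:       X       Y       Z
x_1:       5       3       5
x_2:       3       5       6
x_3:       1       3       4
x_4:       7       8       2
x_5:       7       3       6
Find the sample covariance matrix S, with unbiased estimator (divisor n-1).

Step 1 — column means:
  mean(X) = (5 + 3 + 1 + 7 + 7) / 5 = 23/5 = 4.6
  mean(Y) = (3 + 5 + 3 + 8 + 3) / 5 = 22/5 = 4.4
  mean(Z) = (5 + 6 + 4 + 2 + 6) / 5 = 23/5 = 4.6

Step 2 — sample covariance S[i,j] = (1/(n-1)) · Σ_k (x_{k,i} - mean_i) · (x_{k,j} - mean_j), with n-1 = 4.
  S[X,X] = ((0.4)·(0.4) + (-1.6)·(-1.6) + (-3.6)·(-3.6) + (2.4)·(2.4) + (2.4)·(2.4)) / 4 = 27.2/4 = 6.8
  S[X,Y] = ((0.4)·(-1.4) + (-1.6)·(0.6) + (-3.6)·(-1.4) + (2.4)·(3.6) + (2.4)·(-1.4)) / 4 = 8.8/4 = 2.2
  S[X,Z] = ((0.4)·(0.4) + (-1.6)·(1.4) + (-3.6)·(-0.6) + (2.4)·(-2.6) + (2.4)·(1.4)) / 4 = -2.8/4 = -0.7
  S[Y,Y] = ((-1.4)·(-1.4) + (0.6)·(0.6) + (-1.4)·(-1.4) + (3.6)·(3.6) + (-1.4)·(-1.4)) / 4 = 19.2/4 = 4.8
  S[Y,Z] = ((-1.4)·(0.4) + (0.6)·(1.4) + (-1.4)·(-0.6) + (3.6)·(-2.6) + (-1.4)·(1.4)) / 4 = -10.2/4 = -2.55
  S[Z,Z] = ((0.4)·(0.4) + (1.4)·(1.4) + (-0.6)·(-0.6) + (-2.6)·(-2.6) + (1.4)·(1.4)) / 4 = 11.2/4 = 2.8

S is symmetric (S[j,i] = S[i,j]). Assembling:

S = [[6.8, 2.2, -0.7],
 [2.2, 4.8, -2.55],
 [-0.7, -2.55, 2.8]]


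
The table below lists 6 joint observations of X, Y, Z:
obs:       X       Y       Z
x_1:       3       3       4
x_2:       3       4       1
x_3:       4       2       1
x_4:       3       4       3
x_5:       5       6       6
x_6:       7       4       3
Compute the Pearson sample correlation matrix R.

Step 1 — column means:
  mean(X) = (3 + 3 + 4 + 3 + 5 + 7) / 6 = 25/6 = 4.1667
  mean(Y) = (3 + 4 + 2 + 4 + 6 + 4) / 6 = 23/6 = 3.8333
  mean(Z) = (4 + 1 + 1 + 3 + 6 + 3) / 6 = 18/6 = 3

Step 2 — sample variances and covariances s[i,j] = (1/(n-1)) · Σ_k (x_{k,i} - mean_i) · (x_{k,j} - mean_j), with n-1 = 5:
  s[X,X] = ((-1.1667)·(-1.1667) + (-1.1667)·(-1.1667) + (-0.1667)·(-0.1667) + (-1.1667)·(-1.1667) + (0.8333)·(0.8333) + (2.8333)·(2.8333)) / 5 = 12.8333/5 = 2.5667
  s[X,Y] = ((-1.1667)·(-0.8333) + (-1.1667)·(0.1667) + (-0.1667)·(-1.8333) + (-1.1667)·(0.1667) + (0.8333)·(2.1667) + (2.8333)·(0.1667)) / 5 = 3.1667/5 = 0.6333
  s[X,Z] = ((-1.1667)·(1) + (-1.1667)·(-2) + (-0.1667)·(-2) + (-1.1667)·(0) + (0.8333)·(3) + (2.8333)·(0)) / 5 = 4/5 = 0.8
  s[Y,Y] = ((-0.8333)·(-0.8333) + (0.1667)·(0.1667) + (-1.8333)·(-1.8333) + (0.1667)·(0.1667) + (2.1667)·(2.1667) + (0.1667)·(0.1667)) / 5 = 8.8333/5 = 1.7667
  s[Y,Z] = ((-0.8333)·(1) + (0.1667)·(-2) + (-1.8333)·(-2) + (0.1667)·(0) + (2.1667)·(3) + (0.1667)·(0)) / 5 = 9/5 = 1.8
  s[Z,Z] = ((1)·(1) + (-2)·(-2) + (-2)·(-2) + (0)·(0) + (3)·(3) + (0)·(0)) / 5 = 18/5 = 3.6
  Sample standard deviations s_i = √(s[i,i]):
  s(X) = √(2.5667) = 1.6021
  s(Y) = √(1.7667) = 1.3292
  s(Z) = √(3.6) = 1.8974

Step 3 — r_{ij} = s_{ij} / (s_i · s_j):
  r[X,X] = 1 (diagonal).
  r[X,Y] = 0.6333 / (1.6021 · 1.3292) = 0.6333 / 2.1294 = 0.2974
  r[X,Z] = 0.8 / (1.6021 · 1.8974) = 0.8 / 3.0397 = 0.2632
  r[Y,Y] = 1 (diagonal).
  r[Y,Z] = 1.8 / (1.3292 · 1.8974) = 1.8 / 2.5219 = 0.7137
  r[Z,Z] = 1 (diagonal).

R is symmetric with unit diagonal. Assembling:

R = [[1, 0.2974, 0.2632],
 [0.2974, 1, 0.7137],
 [0.2632, 0.7137, 1]]


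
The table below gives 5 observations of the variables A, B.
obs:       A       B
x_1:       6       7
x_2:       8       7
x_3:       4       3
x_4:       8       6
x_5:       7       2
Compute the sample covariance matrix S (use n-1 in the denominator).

Step 1 — column means:
  mean(A) = (6 + 8 + 4 + 8 + 7) / 5 = 33/5 = 6.6
  mean(B) = (7 + 7 + 3 + 6 + 2) / 5 = 25/5 = 5

Step 2 — sample covariance S[i,j] = (1/(n-1)) · Σ_k (x_{k,i} - mean_i) · (x_{k,j} - mean_j), with n-1 = 4.
  S[A,A] = ((-0.6)·(-0.6) + (1.4)·(1.4) + (-2.6)·(-2.6) + (1.4)·(1.4) + (0.4)·(0.4)) / 4 = 11.2/4 = 2.8
  S[A,B] = ((-0.6)·(2) + (1.4)·(2) + (-2.6)·(-2) + (1.4)·(1) + (0.4)·(-3)) / 4 = 7/4 = 1.75
  S[B,B] = ((2)·(2) + (2)·(2) + (-2)·(-2) + (1)·(1) + (-3)·(-3)) / 4 = 22/4 = 5.5

S is symmetric (S[j,i] = S[i,j]). Assembling:

S = [[2.8, 1.75],
 [1.75, 5.5]]


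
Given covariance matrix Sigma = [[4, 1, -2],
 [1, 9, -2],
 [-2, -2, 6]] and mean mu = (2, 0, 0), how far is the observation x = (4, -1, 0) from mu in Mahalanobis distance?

Step 1 — centre the observation: (x - mu) = (2, -1, 0).

Step 2 — invert Sigma (cofactor / det for 3×3, or solve directly):
  Sigma^{-1} = [[0.3012, -0.012, 0.0964],
 [-0.012, 0.1205, 0.0361],
 [0.0964, 0.0361, 0.2108]].

Step 3 — form the quadratic (x - mu)^T · Sigma^{-1} · (x - mu):
  Sigma^{-1} · (x - mu) = (0.6145, -0.1446, 0.1566).
  (x - mu)^T · [Sigma^{-1} · (x - mu)] = (2)·(0.6145) + (-1)·(-0.1446) + (0)·(0.1566) = 1.3735.

Step 4 — take square root: d = √(1.3735) ≈ 1.172.

d(x, mu) = √(1.3735) ≈ 1.172


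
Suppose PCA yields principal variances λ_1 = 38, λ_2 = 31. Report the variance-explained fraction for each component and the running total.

Step 1 — total variance = trace(Sigma) = Σ λ_i = 38 + 31 = 69.

Step 2 — fraction explained by component i = λ_i / Σ λ:
  PC1: 38/69 = 0.5507
  PC2: 31/69 = 0.4493

Step 3 — cumulative fraction after k components = (λ_1 + ... + λ_k) / Σ λ:
  k = 1: 38/69 = 0.5507
  k = 2: (38 + 31)/69 = 69/69 = 1

Summary (fraction, with percent):

explained: PC1 0.5507 (55.07%), PC2 0.4493 (44.93%);  cumulative: 0.5507, 1


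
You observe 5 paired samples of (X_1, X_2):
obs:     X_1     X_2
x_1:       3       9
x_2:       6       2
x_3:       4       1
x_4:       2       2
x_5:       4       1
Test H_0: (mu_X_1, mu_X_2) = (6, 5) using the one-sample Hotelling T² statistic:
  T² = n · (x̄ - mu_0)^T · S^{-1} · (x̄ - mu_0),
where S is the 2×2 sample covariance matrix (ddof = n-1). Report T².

Step 1 — sample mean vector:
  mean(X_1) = (3 + 6 + 4 + 2 + 4) / 5 = 19/5 = 3.8
  mean(X_2) = (9 + 2 + 1 + 2 + 1) / 5 = 15/5 = 3
  x̄ = (3.8, 3),  deviation x̄ - mu_0 = (3.8, 3) - (6, 5) = (-2.2, -2).

Step 2 — sample covariance matrix, S[i,j] = (1/(n-1)) · Σ_k (x_{k,i} - mean_i) · (x_{k,j} - mean_j), divisor n-1 = 4:
  S[X_1,X_1] = ((-0.8)·(-0.8) + (2.2)·(2.2) + (0.2)·(0.2) + (-1.8)·(-1.8) + (0.2)·(0.2)) / 4 = 8.8/4 = 2.2
  S[X_1,X_2] = ((-0.8)·(6) + (2.2)·(-1) + (0.2)·(-2) + (-1.8)·(-1) + (0.2)·(-2)) / 4 = -6/4 = -1.5
  S[X_2,X_2] = ((6)·(6) + (-1)·(-1) + (-2)·(-2) + (-1)·(-1) + (-2)·(-2)) / 4 = 46/4 = 11.5
  S = [[2.2, -1.5],
 [-1.5, 11.5]].

Step 3 — invert S. det(S) = 2.2·11.5 - (-1.5)² = 23.05.
  S^{-1} = (1/det) · [[d, -b], [-b, a]] = [[0.4989, 0.0651],
 [0.0651, 0.0954]].

Step 4 — quadratic form (x̄ - mu_0)^T · S^{-1} · (x̄ - mu_0):
  S^{-1} · (x̄ - mu_0) = (-1.2278, -0.3341),
  (x̄ - mu_0)^T · [...] = (-2.2)·(-1.2278) + (-2)·(-0.3341) = 3.3692.

Step 5 — scale by n: T² = 5 · 3.3692 = 16.846.

T² ≈ 16.846


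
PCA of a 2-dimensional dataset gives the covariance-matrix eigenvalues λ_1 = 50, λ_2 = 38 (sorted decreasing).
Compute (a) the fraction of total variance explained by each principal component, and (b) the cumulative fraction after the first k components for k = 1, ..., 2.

Step 1 — total variance = trace(Sigma) = Σ λ_i = 50 + 38 = 88.

Step 2 — fraction explained by component i = λ_i / Σ λ:
  PC1: 50/88 = 0.5682
  PC2: 38/88 = 0.4318

Step 3 — cumulative fraction after k components = (λ_1 + ... + λ_k) / Σ λ:
  k = 1: 50/88 = 0.5682
  k = 2: (50 + 38)/88 = 88/88 = 1

Summary (fraction, with percent):

explained: PC1 0.5682 (56.82%), PC2 0.4318 (43.18%);  cumulative: 0.5682, 1


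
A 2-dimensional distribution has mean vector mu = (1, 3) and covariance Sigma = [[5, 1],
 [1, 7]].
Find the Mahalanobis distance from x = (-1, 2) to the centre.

Step 1 — centre the observation: (x - mu) = (-2, -1).

Step 2 — invert Sigma. det(Sigma) = 5·7 - (1)² = 34.
  Sigma^{-1} = (1/det) · [[d, -b], [-b, a]] = [[0.2059, -0.0294],
 [-0.0294, 0.1471]].

Step 3 — form the quadratic (x - mu)^T · Sigma^{-1} · (x - mu):
  Sigma^{-1} · (x - mu) = (-0.3824, -0.0882).
  (x - mu)^T · [Sigma^{-1} · (x - mu)] = (-2)·(-0.3824) + (-1)·(-0.0882) = 0.8529.

Step 4 — take square root: d = √(0.8529) ≈ 0.9235.

d(x, mu) = √(0.8529) ≈ 0.9235


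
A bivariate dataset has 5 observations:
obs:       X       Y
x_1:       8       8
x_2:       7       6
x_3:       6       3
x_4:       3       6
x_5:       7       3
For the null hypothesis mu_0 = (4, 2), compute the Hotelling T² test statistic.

Step 1 — sample mean vector:
  mean(X) = (8 + 7 + 6 + 3 + 7) / 5 = 31/5 = 6.2
  mean(Y) = (8 + 6 + 3 + 6 + 3) / 5 = 26/5 = 5.2
  x̄ = (6.2, 5.2),  deviation x̄ - mu_0 = (6.2, 5.2) - (4, 2) = (2.2, 3.2).

Step 2 — sample covariance matrix, S[i,j] = (1/(n-1)) · Σ_k (x_{k,i} - mean_i) · (x_{k,j} - mean_j), divisor n-1 = 4:
  S[X,X] = ((1.8)·(1.8) + (0.8)·(0.8) + (-0.2)·(-0.2) + (-3.2)·(-3.2) + (0.8)·(0.8)) / 4 = 14.8/4 = 3.7
  S[X,Y] = ((1.8)·(2.8) + (0.8)·(0.8) + (-0.2)·(-2.2) + (-3.2)·(0.8) + (0.8)·(-2.2)) / 4 = 1.8/4 = 0.45
  S[Y,Y] = ((2.8)·(2.8) + (0.8)·(0.8) + (-2.2)·(-2.2) + (0.8)·(0.8) + (-2.2)·(-2.2)) / 4 = 18.8/4 = 4.7
  S = [[3.7, 0.45],
 [0.45, 4.7]].

Step 3 — invert S. det(S) = 3.7·4.7 - (0.45)² = 17.1875.
  S^{-1} = (1/det) · [[d, -b], [-b, a]] = [[0.2735, -0.0262],
 [-0.0262, 0.2153]].

Step 4 — quadratic form (x̄ - mu_0)^T · S^{-1} · (x̄ - mu_0):
  S^{-1} · (x̄ - mu_0) = (0.5178, 0.6313),
  (x̄ - mu_0)^T · [...] = (2.2)·(0.5178) + (3.2)·(0.6313) = 3.1593.

Step 5 — scale by n: T² = 5 · 3.1593 = 15.7964.

T² ≈ 15.7964


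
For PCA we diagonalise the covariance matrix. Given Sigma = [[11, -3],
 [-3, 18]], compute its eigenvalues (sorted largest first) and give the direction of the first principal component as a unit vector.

Step 1 — characteristic polynomial of 2×2 Sigma:
  det(Sigma - λI) = λ² - trace · λ + det = 0.
  trace = 11 + 18 = 29, det = 11·18 - (-3)² = 189.
Step 2 — discriminant:
  Δ = trace² - 4·det = 841 - 756 = 85.
Step 3 — eigenvalues:
  λ = (trace ± √Δ)/2 = (29 ± 9.2195)/2,
  λ_1 = 19.1098,  λ_2 = 9.8902.

Step 4 — unit eigenvector for λ_1: solve (Sigma - λ_1 I)v = 0. First row:
  (11 - 19.1098)·v_x + (-3)·v_y = 0, i.e. (-8.1098)·v_x + (-3)·v_y = 0,
  so v ∝ (b, λ_1 - a) = (-3, 8.1098); multiply by -1 so the first entry is positive: u = (3, -8.1098).
  ||u|| = √((3)² + (-8.1098)²) = √(74.7684) ≈ 8.6469,
  v_1 = u/||u|| ≈ (0.3469, -0.9379) (||v_1|| = 1).

λ_1 = 19.1098,  λ_2 = 9.8902;  v_1 ≈ (0.3469, -0.9379)


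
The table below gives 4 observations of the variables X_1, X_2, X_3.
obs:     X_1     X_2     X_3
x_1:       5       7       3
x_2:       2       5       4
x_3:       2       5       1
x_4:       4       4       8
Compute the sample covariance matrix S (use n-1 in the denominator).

Step 1 — column means:
  mean(X_1) = (5 + 2 + 2 + 4) / 4 = 13/4 = 3.25
  mean(X_2) = (7 + 5 + 5 + 4) / 4 = 21/4 = 5.25
  mean(X_3) = (3 + 4 + 1 + 8) / 4 = 16/4 = 4

Step 2 — sample covariance S[i,j] = (1/(n-1)) · Σ_k (x_{k,i} - mean_i) · (x_{k,j} - mean_j), with n-1 = 3.
  S[X_1,X_1] = ((1.75)·(1.75) + (-1.25)·(-1.25) + (-1.25)·(-1.25) + (0.75)·(0.75)) / 3 = 6.75/3 = 2.25
  S[X_1,X_2] = ((1.75)·(1.75) + (-1.25)·(-0.25) + (-1.25)·(-0.25) + (0.75)·(-1.25)) / 3 = 2.75/3 = 0.9167
  S[X_1,X_3] = ((1.75)·(-1) + (-1.25)·(0) + (-1.25)·(-3) + (0.75)·(4)) / 3 = 5/3 = 1.6667
  S[X_2,X_2] = ((1.75)·(1.75) + (-0.25)·(-0.25) + (-0.25)·(-0.25) + (-1.25)·(-1.25)) / 3 = 4.75/3 = 1.5833
  S[X_2,X_3] = ((1.75)·(-1) + (-0.25)·(0) + (-0.25)·(-3) + (-1.25)·(4)) / 3 = -6/3 = -2
  S[X_3,X_3] = ((-1)·(-1) + (0)·(0) + (-3)·(-3) + (4)·(4)) / 3 = 26/3 = 8.6667

S is symmetric (S[j,i] = S[i,j]). Assembling:

S = [[2.25, 0.9167, 1.6667],
 [0.9167, 1.5833, -2],
 [1.6667, -2, 8.6667]]


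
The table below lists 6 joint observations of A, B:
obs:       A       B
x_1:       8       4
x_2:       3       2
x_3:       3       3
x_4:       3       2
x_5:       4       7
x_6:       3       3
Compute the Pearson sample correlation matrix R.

Step 1 — column means:
  mean(A) = (8 + 3 + 3 + 3 + 4 + 3) / 6 = 24/6 = 4
  mean(B) = (4 + 2 + 3 + 2 + 7 + 3) / 6 = 21/6 = 3.5

Step 2 — sample variances and covariances s[i,j] = (1/(n-1)) · Σ_k (x_{k,i} - mean_i) · (x_{k,j} - mean_j), with n-1 = 5:
  s[A,A] = ((4)·(4) + (-1)·(-1) + (-1)·(-1) + (-1)·(-1) + (0)·(0) + (-1)·(-1)) / 5 = 20/5 = 4
  s[A,B] = ((4)·(0.5) + (-1)·(-1.5) + (-1)·(-0.5) + (-1)·(-1.5) + (0)·(3.5) + (-1)·(-0.5)) / 5 = 6/5 = 1.2
  s[B,B] = ((0.5)·(0.5) + (-1.5)·(-1.5) + (-0.5)·(-0.5) + (-1.5)·(-1.5) + (3.5)·(3.5) + (-0.5)·(-0.5)) / 5 = 17.5/5 = 3.5
  Sample standard deviations s_i = √(s[i,i]):
  s(A) = √(4) = 2
  s(B) = √(3.5) = 1.8708

Step 3 — r_{ij} = s_{ij} / (s_i · s_j):
  r[A,A] = 1 (diagonal).
  r[A,B] = 1.2 / (2 · 1.8708) = 1.2 / 3.7417 = 0.3207
  r[B,B] = 1 (diagonal).

R is symmetric with unit diagonal. Assembling:

R = [[1, 0.3207],
 [0.3207, 1]]


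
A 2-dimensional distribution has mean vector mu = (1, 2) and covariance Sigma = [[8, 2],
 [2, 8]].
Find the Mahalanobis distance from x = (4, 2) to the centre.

Step 1 — centre the observation: (x - mu) = (3, 0).

Step 2 — invert Sigma. det(Sigma) = 8·8 - (2)² = 60.
  Sigma^{-1} = (1/det) · [[d, -b], [-b, a]] = [[0.1333, -0.0333],
 [-0.0333, 0.1333]].

Step 3 — form the quadratic (x - mu)^T · Sigma^{-1} · (x - mu):
  Sigma^{-1} · (x - mu) = (0.4, -0.1).
  (x - mu)^T · [Sigma^{-1} · (x - mu)] = (3)·(0.4) + (0)·(-0.1) = 1.2.

Step 4 — take square root: d = √(1.2) ≈ 1.0954.

d(x, mu) = √(1.2) ≈ 1.0954


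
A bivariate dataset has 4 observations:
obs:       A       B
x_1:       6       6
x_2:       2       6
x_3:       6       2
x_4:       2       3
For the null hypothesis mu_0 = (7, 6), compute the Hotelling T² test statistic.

Step 1 — sample mean vector:
  mean(A) = (6 + 2 + 6 + 2) / 4 = 16/4 = 4
  mean(B) = (6 + 6 + 2 + 3) / 4 = 17/4 = 4.25
  x̄ = (4, 4.25),  deviation x̄ - mu_0 = (4, 4.25) - (7, 6) = (-3, -1.75).

Step 2 — sample covariance matrix, S[i,j] = (1/(n-1)) · Σ_k (x_{k,i} - mean_i) · (x_{k,j} - mean_j), divisor n-1 = 3:
  S[A,A] = ((2)·(2) + (-2)·(-2) + (2)·(2) + (-2)·(-2)) / 3 = 16/3 = 5.3333
  S[A,B] = ((2)·(1.75) + (-2)·(1.75) + (2)·(-2.25) + (-2)·(-1.25)) / 3 = -2/3 = -0.6667
  S[B,B] = ((1.75)·(1.75) + (1.75)·(1.75) + (-2.25)·(-2.25) + (-1.25)·(-1.25)) / 3 = 12.75/3 = 4.25
  S = [[5.3333, -0.6667],
 [-0.6667, 4.25]].

Step 3 — invert S. det(S) = 5.3333·4.25 - (-0.6667)² = 22.2222.
  S^{-1} = (1/det) · [[d, -b], [-b, a]] = [[0.1912, 0.03],
 [0.03, 0.24]].

Step 4 — quadratic form (x̄ - mu_0)^T · S^{-1} · (x̄ - mu_0):
  S^{-1} · (x̄ - mu_0) = (-0.6262, -0.51),
  (x̄ - mu_0)^T · [...] = (-3)·(-0.6262) + (-1.75)·(-0.51) = 2.7713.

Step 5 — scale by n: T² = 4 · 2.7713 = 11.085.

T² ≈ 11.085


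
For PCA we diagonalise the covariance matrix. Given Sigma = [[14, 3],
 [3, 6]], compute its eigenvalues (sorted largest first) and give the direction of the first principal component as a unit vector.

Step 1 — characteristic polynomial of 2×2 Sigma:
  det(Sigma - λI) = λ² - trace · λ + det = 0.
  trace = 14 + 6 = 20, det = 14·6 - (3)² = 75.
Step 2 — discriminant:
  Δ = trace² - 4·det = 400 - 300 = 100.
Step 3 — eigenvalues:
  λ = (trace ± √Δ)/2 = (20 ± 10)/2,
  λ_1 = 15,  λ_2 = 5.

Step 4 — unit eigenvector for λ_1: solve (Sigma - λ_1 I)v = 0. First row:
  (14 - 15)·v_x + (3)·v_y = 0, i.e. (-1)·v_x + (3)·v_y = 0,
  so v ∝ (b, λ_1 - a) = (3, 1) = u.
  ||u|| = √((3)² + (1)²) = √(10) ≈ 3.1623,
  v_1 = u/||u|| ≈ (0.9487, 0.3162) (||v_1|| = 1).

λ_1 = 15,  λ_2 = 5;  v_1 ≈ (0.9487, 0.3162)


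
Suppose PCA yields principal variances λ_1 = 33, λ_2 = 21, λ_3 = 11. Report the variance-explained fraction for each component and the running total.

Step 1 — total variance = trace(Sigma) = Σ λ_i = 33 + 21 + 11 = 65.

Step 2 — fraction explained by component i = λ_i / Σ λ:
  PC1: 33/65 = 0.5077
  PC2: 21/65 = 0.3231
  PC3: 11/65 = 0.1692

Step 3 — cumulative fraction after k components = (λ_1 + ... + λ_k) / Σ λ:
  k = 1: 33/65 = 0.5077
  k = 2: (33 + 21)/65 = 54/65 = 0.8308
  k = 3: (33 + 21 + 11)/65 = 65/65 = 1

Summary (fraction, with percent):

explained: PC1 0.5077 (50.77%), PC2 0.3231 (32.31%), PC3 0.1692 (16.92%);  cumulative: 0.5077, 0.8308, 1


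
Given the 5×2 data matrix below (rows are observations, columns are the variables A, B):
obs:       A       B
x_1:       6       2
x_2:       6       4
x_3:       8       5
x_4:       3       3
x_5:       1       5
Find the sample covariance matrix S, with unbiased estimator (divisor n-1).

Step 1 — column means:
  mean(A) = (6 + 6 + 8 + 3 + 1) / 5 = 24/5 = 4.8
  mean(B) = (2 + 4 + 5 + 3 + 5) / 5 = 19/5 = 3.8

Step 2 — sample covariance S[i,j] = (1/(n-1)) · Σ_k (x_{k,i} - mean_i) · (x_{k,j} - mean_j), with n-1 = 4.
  S[A,A] = ((1.2)·(1.2) + (1.2)·(1.2) + (3.2)·(3.2) + (-1.8)·(-1.8) + (-3.8)·(-3.8)) / 4 = 30.8/4 = 7.7
  S[A,B] = ((1.2)·(-1.8) + (1.2)·(0.2) + (3.2)·(1.2) + (-1.8)·(-0.8) + (-3.8)·(1.2)) / 4 = -1.2/4 = -0.3
  S[B,B] = ((-1.8)·(-1.8) + (0.2)·(0.2) + (1.2)·(1.2) + (-0.8)·(-0.8) + (1.2)·(1.2)) / 4 = 6.8/4 = 1.7

S is symmetric (S[j,i] = S[i,j]). Assembling:

S = [[7.7, -0.3],
 [-0.3, 1.7]]


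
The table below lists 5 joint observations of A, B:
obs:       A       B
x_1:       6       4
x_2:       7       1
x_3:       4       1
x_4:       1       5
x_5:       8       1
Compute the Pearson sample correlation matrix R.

Step 1 — column means:
  mean(A) = (6 + 7 + 4 + 1 + 8) / 5 = 26/5 = 5.2
  mean(B) = (4 + 1 + 1 + 5 + 1) / 5 = 12/5 = 2.4

Step 2 — sample variances and covariances s[i,j] = (1/(n-1)) · Σ_k (x_{k,i} - mean_i) · (x_{k,j} - mean_j), with n-1 = 4:
  s[A,A] = ((0.8)·(0.8) + (1.8)·(1.8) + (-1.2)·(-1.2) + (-4.2)·(-4.2) + (2.8)·(2.8)) / 4 = 30.8/4 = 7.7
  s[A,B] = ((0.8)·(1.6) + (1.8)·(-1.4) + (-1.2)·(-1.4) + (-4.2)·(2.6) + (2.8)·(-1.4)) / 4 = -14.4/4 = -3.6
  s[B,B] = ((1.6)·(1.6) + (-1.4)·(-1.4) + (-1.4)·(-1.4) + (2.6)·(2.6) + (-1.4)·(-1.4)) / 4 = 15.2/4 = 3.8
  Sample standard deviations s_i = √(s[i,i]):
  s(A) = √(7.7) = 2.7749
  s(B) = √(3.8) = 1.9494

Step 3 — r_{ij} = s_{ij} / (s_i · s_j):
  r[A,A] = 1 (diagonal).
  r[A,B] = -3.6 / (2.7749 · 1.9494) = -3.6 / 5.4093 = -0.6655
  r[B,B] = 1 (diagonal).

R is symmetric with unit diagonal. Assembling:

R = [[1, -0.6655],
 [-0.6655, 1]]


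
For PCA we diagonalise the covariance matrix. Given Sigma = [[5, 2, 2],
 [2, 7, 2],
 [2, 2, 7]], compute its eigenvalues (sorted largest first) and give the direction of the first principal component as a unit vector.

Step 1 — characteristic polynomial p(λ) = det(λI - Sigma) = λ³ - tr·λ² + c_1·λ - det, where tr = trace, c_1 = sum of the principal 2×2 minors, det = det(Sigma):
  tr = 5 + 7 + 7 = 19,
  c_1 = (5·7 - (2)²) + (5·7 - (2)²) + (7·7 - (2)²) = 31 + 31 + 45 = 107,
  det = 5·(7·7 - (2)²) - (2)·((2)·7 - (2)·(2)) + (2)·((2)·(2) - 7·(2)) = 5·(45) - (2)·(10) + (2)·(-10) = 185.
  So p(λ) = λ³ - 19λ² + 107λ - 185.
Step 2 — look for an integer root (rational root theorem: any rational root is an integer divisor of 185). Testing λ = 5:
  p(5) = 125 - 475 + 535 - 185 = 0  ✓
  Dividing out (λ - 5): p(λ) = (λ - 5)(λ² - 14λ + 37).
Step 3 — remaining eigenvalues from the quadratic λ² - 14λ + 37 = 0:
  Δ = 14² - 4·37 = 196 - 148 = 48,  λ = (14 ± √48)/2 = (14 ± 6.9282)/2 ≈ 10.4641 or 3.5359.
  Sorted: λ_1 = 10.4641,  λ_2 = 5,  λ_3 = 3.5359  (check: sum = 19 = tr ✓).

Step 4 — unit eigenvector for λ_1 ≈ 10.4641: v spans the null space of (Sigma - λ_1 I), whose rows are
  r_1 = (-5.4641, 2, 2),  r_2 = (2, -3.4641, 2),  r_3 = (2, 2, -3.4641).
  v is orthogonal to every row, so take v ∝ r_1 × r_2 = ((2)·(2) - (2)·(-3.4641), (2)·(2) - (-5.4641)·(2), (-5.4641)·(-3.4641) - (2)·(2)) ≈ (10.9282, 14.9282, 14.9282).
  Let u = (10.9282, 14.9282, 14.9282).
  ||u|| = √((10.9282)² + (14.9282)² + (14.9282)²) = √(565.1281) ≈ 23.7724,  v_1 = u/||u|| ≈ (0.4597, 0.628, 0.628) (||v_1|| = 1).

λ_1 = 10.4641,  λ_2 = 5,  λ_3 = 3.5359;  v_1 ≈ (0.4597, 0.628, 0.628)


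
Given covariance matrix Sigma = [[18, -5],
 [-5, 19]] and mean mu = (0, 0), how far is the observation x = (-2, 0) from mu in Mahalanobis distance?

Step 1 — centre the observation: (x - mu) = (-2, 0).

Step 2 — invert Sigma. det(Sigma) = 18·19 - (-5)² = 317.
  Sigma^{-1} = (1/det) · [[d, -b], [-b, a]] = [[0.0599, 0.0158],
 [0.0158, 0.0568]].

Step 3 — form the quadratic (x - mu)^T · Sigma^{-1} · (x - mu):
  Sigma^{-1} · (x - mu) = (-0.1199, -0.0315).
  (x - mu)^T · [Sigma^{-1} · (x - mu)] = (-2)·(-0.1199) + (0)·(-0.0315) = 0.2397.

Step 4 — take square root: d = √(0.2397) ≈ 0.4896.

d(x, mu) = √(0.2397) ≈ 0.4896


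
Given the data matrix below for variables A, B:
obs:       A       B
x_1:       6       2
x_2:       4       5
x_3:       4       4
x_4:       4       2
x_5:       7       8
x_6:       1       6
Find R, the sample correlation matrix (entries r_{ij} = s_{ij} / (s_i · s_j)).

Step 1 — column means:
  mean(A) = (6 + 4 + 4 + 4 + 7 + 1) / 6 = 26/6 = 4.3333
  mean(B) = (2 + 5 + 4 + 2 + 8 + 6) / 6 = 27/6 = 4.5

Step 2 — sample variances and covariances s[i,j] = (1/(n-1)) · Σ_k (x_{k,i} - mean_i) · (x_{k,j} - mean_j), with n-1 = 5:
  s[A,A] = ((1.6667)·(1.6667) + (-0.3333)·(-0.3333) + (-0.3333)·(-0.3333) + (-0.3333)·(-0.3333) + (2.6667)·(2.6667) + (-3.3333)·(-3.3333)) / 5 = 21.3333/5 = 4.2667
  s[A,B] = ((1.6667)·(-2.5) + (-0.3333)·(0.5) + (-0.3333)·(-0.5) + (-0.3333)·(-2.5) + (2.6667)·(3.5) + (-3.3333)·(1.5)) / 5 = 1/5 = 0.2
  s[B,B] = ((-2.5)·(-2.5) + (0.5)·(0.5) + (-0.5)·(-0.5) + (-2.5)·(-2.5) + (3.5)·(3.5) + (1.5)·(1.5)) / 5 = 27.5/5 = 5.5
  Sample standard deviations s_i = √(s[i,i]):
  s(A) = √(4.2667) = 2.0656
  s(B) = √(5.5) = 2.3452

Step 3 — r_{ij} = s_{ij} / (s_i · s_j):
  r[A,A] = 1 (diagonal).
  r[A,B] = 0.2 / (2.0656 · 2.3452) = 0.2 / 4.8442 = 0.0413
  r[B,B] = 1 (diagonal).

R is symmetric with unit diagonal. Assembling:

R = [[1, 0.0413],
 [0.0413, 1]]


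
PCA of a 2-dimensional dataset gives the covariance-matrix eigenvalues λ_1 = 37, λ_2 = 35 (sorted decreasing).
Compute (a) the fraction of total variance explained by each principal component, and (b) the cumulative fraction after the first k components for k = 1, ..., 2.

Step 1 — total variance = trace(Sigma) = Σ λ_i = 37 + 35 = 72.

Step 2 — fraction explained by component i = λ_i / Σ λ:
  PC1: 37/72 = 0.5139
  PC2: 35/72 = 0.4861

Step 3 — cumulative fraction after k components = (λ_1 + ... + λ_k) / Σ λ:
  k = 1: 37/72 = 0.5139
  k = 2: (37 + 35)/72 = 72/72 = 1

Summary (fraction, with percent):

explained: PC1 0.5139 (51.39%), PC2 0.4861 (48.61%);  cumulative: 0.5139, 1


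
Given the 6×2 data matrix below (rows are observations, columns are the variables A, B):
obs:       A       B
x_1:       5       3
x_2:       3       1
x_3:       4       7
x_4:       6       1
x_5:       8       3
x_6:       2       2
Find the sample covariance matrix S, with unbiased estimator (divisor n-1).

Step 1 — column means:
  mean(A) = (5 + 3 + 4 + 6 + 8 + 2) / 6 = 28/6 = 4.6667
  mean(B) = (3 + 1 + 7 + 1 + 3 + 2) / 6 = 17/6 = 2.8333

Step 2 — sample covariance S[i,j] = (1/(n-1)) · Σ_k (x_{k,i} - mean_i) · (x_{k,j} - mean_j), with n-1 = 5.
  S[A,A] = ((0.3333)·(0.3333) + (-1.6667)·(-1.6667) + (-0.6667)·(-0.6667) + (1.3333)·(1.3333) + (3.3333)·(3.3333) + (-2.6667)·(-2.6667)) / 5 = 23.3333/5 = 4.6667
  S[A,B] = ((0.3333)·(0.1667) + (-1.6667)·(-1.8333) + (-0.6667)·(4.1667) + (1.3333)·(-1.8333) + (3.3333)·(0.1667) + (-2.6667)·(-0.8333)) / 5 = 0.6667/5 = 0.1333
  S[B,B] = ((0.1667)·(0.1667) + (-1.8333)·(-1.8333) + (4.1667)·(4.1667) + (-1.8333)·(-1.8333) + (0.1667)·(0.1667) + (-0.8333)·(-0.8333)) / 5 = 24.8333/5 = 4.9667

S is symmetric (S[j,i] = S[i,j]). Assembling:

S = [[4.6667, 0.1333],
 [0.1333, 4.9667]]


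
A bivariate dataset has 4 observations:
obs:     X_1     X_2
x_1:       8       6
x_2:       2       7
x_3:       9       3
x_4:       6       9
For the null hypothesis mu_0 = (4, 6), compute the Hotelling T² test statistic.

Step 1 — sample mean vector:
  mean(X_1) = (8 + 2 + 9 + 6) / 4 = 25/4 = 6.25
  mean(X_2) = (6 + 7 + 3 + 9) / 4 = 25/4 = 6.25
  x̄ = (6.25, 6.25),  deviation x̄ - mu_0 = (6.25, 6.25) - (4, 6) = (2.25, 0.25).

Step 2 — sample covariance matrix, S[i,j] = (1/(n-1)) · Σ_k (x_{k,i} - mean_i) · (x_{k,j} - mean_j), divisor n-1 = 3:
  S[X_1,X_1] = ((1.75)·(1.75) + (-4.25)·(-4.25) + (2.75)·(2.75) + (-0.25)·(-0.25)) / 3 = 28.75/3 = 9.5833
  S[X_1,X_2] = ((1.75)·(-0.25) + (-4.25)·(0.75) + (2.75)·(-3.25) + (-0.25)·(2.75)) / 3 = -13.25/3 = -4.4167
  S[X_2,X_2] = ((-0.25)·(-0.25) + (0.75)·(0.75) + (-3.25)·(-3.25) + (2.75)·(2.75)) / 3 = 18.75/3 = 6.25
  S = [[9.5833, -4.4167],
 [-4.4167, 6.25]].

Step 3 — invert S. det(S) = 9.5833·6.25 - (-4.4167)² = 40.3889.
  S^{-1} = (1/det) · [[d, -b], [-b, a]] = [[0.1547, 0.1094],
 [0.1094, 0.2373]].

Step 4 — quadratic form (x̄ - mu_0)^T · S^{-1} · (x̄ - mu_0):
  S^{-1} · (x̄ - mu_0) = (0.3755, 0.3054),
  (x̄ - mu_0)^T · [...] = (2.25)·(0.3755) + (0.25)·(0.3054) = 0.9213.

Step 5 — scale by n: T² = 4 · 0.9213 = 3.685.

T² ≈ 3.685


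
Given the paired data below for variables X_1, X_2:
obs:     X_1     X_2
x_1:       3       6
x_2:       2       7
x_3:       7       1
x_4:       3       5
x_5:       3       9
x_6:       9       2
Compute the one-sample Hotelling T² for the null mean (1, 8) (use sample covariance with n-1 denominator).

Step 1 — sample mean vector:
  mean(X_1) = (3 + 2 + 7 + 3 + 3 + 9) / 6 = 27/6 = 4.5
  mean(X_2) = (6 + 7 + 1 + 5 + 9 + 2) / 6 = 30/6 = 5
  x̄ = (4.5, 5),  deviation x̄ - mu_0 = (4.5, 5) - (1, 8) = (3.5, -3).

Step 2 — sample covariance matrix, S[i,j] = (1/(n-1)) · Σ_k (x_{k,i} - mean_i) · (x_{k,j} - mean_j), divisor n-1 = 5:
  S[X_1,X_1] = ((-1.5)·(-1.5) + (-2.5)·(-2.5) + (2.5)·(2.5) + (-1.5)·(-1.5) + (-1.5)·(-1.5) + (4.5)·(4.5)) / 5 = 39.5/5 = 7.9
  S[X_1,X_2] = ((-1.5)·(1) + (-2.5)·(2) + (2.5)·(-4) + (-1.5)·(0) + (-1.5)·(4) + (4.5)·(-3)) / 5 = -36/5 = -7.2
  S[X_2,X_2] = ((1)·(1) + (2)·(2) + (-4)·(-4) + (0)·(0) + (4)·(4) + (-3)·(-3)) / 5 = 46/5 = 9.2
  S = [[7.9, -7.2],
 [-7.2, 9.2]].

Step 3 — invert S. det(S) = 7.9·9.2 - (-7.2)² = 20.84.
  S^{-1} = (1/det) · [[d, -b], [-b, a]] = [[0.4415, 0.3455],
 [0.3455, 0.3791]].

Step 4 — quadratic form (x̄ - mu_0)^T · S^{-1} · (x̄ - mu_0):
  S^{-1} · (x̄ - mu_0) = (0.5086, 0.072),
  (x̄ - mu_0)^T · [...] = (3.5)·(0.5086) + (-3)·(0.072) = 1.5643.

Step 5 — scale by n: T² = 6 · 1.5643 = 9.3858.

T² ≈ 9.3858


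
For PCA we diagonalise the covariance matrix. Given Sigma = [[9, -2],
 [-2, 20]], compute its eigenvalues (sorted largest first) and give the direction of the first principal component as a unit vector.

Step 1 — characteristic polynomial of 2×2 Sigma:
  det(Sigma - λI) = λ² - trace · λ + det = 0.
  trace = 9 + 20 = 29, det = 9·20 - (-2)² = 176.
Step 2 — discriminant:
  Δ = trace² - 4·det = 841 - 704 = 137.
Step 3 — eigenvalues:
  λ = (trace ± √Δ)/2 = (29 ± 11.7047)/2,
  λ_1 = 20.3523,  λ_2 = 8.6477.

Step 4 — unit eigenvector for λ_1: solve (Sigma - λ_1 I)v = 0. First row:
  (9 - 20.3523)·v_x + (-2)·v_y = 0, i.e. (-11.3523)·v_x + (-2)·v_y = 0,
  so v ∝ (b, λ_1 - a) = (-2, 11.3523); multiply by -1 so the first entry is positive: u = (2, -11.3523).
  ||u|| = √((2)² + (-11.3523)²) = √(132.8758) ≈ 11.5272,
  v_1 = u/||u|| ≈ (0.1735, -0.9848) (||v_1|| = 1).

λ_1 = 20.3523,  λ_2 = 8.6477;  v_1 ≈ (0.1735, -0.9848)


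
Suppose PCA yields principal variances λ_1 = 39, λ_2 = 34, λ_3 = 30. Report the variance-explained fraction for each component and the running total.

Step 1 — total variance = trace(Sigma) = Σ λ_i = 39 + 34 + 30 = 103.

Step 2 — fraction explained by component i = λ_i / Σ λ:
  PC1: 39/103 = 0.3786
  PC2: 34/103 = 0.3301
  PC3: 30/103 = 0.2913

Step 3 — cumulative fraction after k components = (λ_1 + ... + λ_k) / Σ λ:
  k = 1: 39/103 = 0.3786
  k = 2: (39 + 34)/103 = 73/103 = 0.7087
  k = 3: (39 + 34 + 30)/103 = 103/103 = 1

Summary (fraction, with percent):

explained: PC1 0.3786 (37.86%), PC2 0.3301 (33.01%), PC3 0.2913 (29.13%);  cumulative: 0.3786, 0.7087, 1


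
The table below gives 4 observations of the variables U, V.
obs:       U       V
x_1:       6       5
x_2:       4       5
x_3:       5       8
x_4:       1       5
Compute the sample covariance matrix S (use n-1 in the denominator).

Step 1 — column means:
  mean(U) = (6 + 4 + 5 + 1) / 4 = 16/4 = 4
  mean(V) = (5 + 5 + 8 + 5) / 4 = 23/4 = 5.75

Step 2 — sample covariance S[i,j] = (1/(n-1)) · Σ_k (x_{k,i} - mean_i) · (x_{k,j} - mean_j), with n-1 = 3.
  S[U,U] = ((2)·(2) + (0)·(0) + (1)·(1) + (-3)·(-3)) / 3 = 14/3 = 4.6667
  S[U,V] = ((2)·(-0.75) + (0)·(-0.75) + (1)·(2.25) + (-3)·(-0.75)) / 3 = 3/3 = 1
  S[V,V] = ((-0.75)·(-0.75) + (-0.75)·(-0.75) + (2.25)·(2.25) + (-0.75)·(-0.75)) / 3 = 6.75/3 = 2.25

S is symmetric (S[j,i] = S[i,j]). Assembling:

S = [[4.6667, 1],
 [1, 2.25]]
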